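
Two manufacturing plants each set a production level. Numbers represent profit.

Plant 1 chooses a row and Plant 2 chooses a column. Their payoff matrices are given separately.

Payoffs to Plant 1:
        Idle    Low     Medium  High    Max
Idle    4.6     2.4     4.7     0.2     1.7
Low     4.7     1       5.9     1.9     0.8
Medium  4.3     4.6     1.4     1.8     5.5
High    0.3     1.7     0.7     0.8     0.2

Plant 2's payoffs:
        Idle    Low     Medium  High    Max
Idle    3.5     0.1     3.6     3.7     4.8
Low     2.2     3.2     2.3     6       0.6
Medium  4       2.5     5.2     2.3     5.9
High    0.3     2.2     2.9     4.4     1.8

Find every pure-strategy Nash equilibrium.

(Low, High); (Medium, Max)

(Idle, Idle): Plant 1 can switch to Low (4.6 → 4.7). Not NE.
(Idle, Low): Plant 1 can switch to Medium (2.4 → 4.6). Not NE.
(Idle, Medium): Plant 1 can switch to Low (4.7 → 5.9). Not NE.
(Idle, High): Plant 1 can switch to Low (0.2 → 1.9). Not NE.
(Idle, Max): Plant 1 can switch to Medium (1.7 → 5.5). Not NE.
(Low, Idle): Plant 2 can switch to Low (2.2 → 3.2). Not NE.
(Low, High): Plant 1 gets 1.9, best alternative 1.8; Plant 2 gets 6, best alternative 3.2. No profitable deviation — NE.
(Medium, Max): Plant 1 gets 5.5, best alternative 1.7; Plant 2 gets 5.9, best alternative 5.2. No profitable deviation — NE.
(The remaining 12 profiles each have a profitable deviation by the same check.)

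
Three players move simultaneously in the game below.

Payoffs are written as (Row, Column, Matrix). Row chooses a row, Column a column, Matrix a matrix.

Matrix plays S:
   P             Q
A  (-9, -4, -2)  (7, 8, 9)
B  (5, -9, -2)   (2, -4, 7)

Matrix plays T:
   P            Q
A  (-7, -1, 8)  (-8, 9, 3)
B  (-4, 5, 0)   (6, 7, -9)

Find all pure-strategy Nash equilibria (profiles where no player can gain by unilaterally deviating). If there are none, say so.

The unique pure-strategy Nash equilibrium is (A, Q, S).

Row against (P, S): payoffs -9, 5 → best response B.
Row against (P, T): payoffs -7, -4 → best response B.
Row against (Q, S): payoffs 7, 2 → best response A.
Row against (Q, T): payoffs -8, 6 → best response B.
Column against (A, S): payoffs -4, 8 → best response Q.
Column against (A, T): payoffs -1, 9 → best response Q.
Column against (B, S): payoffs -9, -4 → best response Q.
Column against (B, T): payoffs 5, 7 → best response Q.
Matrix against (A, P): payoffs -2, 8 → best response T.
Matrix against (A, Q): payoffs 9, 3 → best response S.
Matrix against (B, P): payoffs -2, 0 → best response T.
Matrix against (B, Q): payoffs 7, -9 → best response S.
Mutual best responses: (A, Q, S).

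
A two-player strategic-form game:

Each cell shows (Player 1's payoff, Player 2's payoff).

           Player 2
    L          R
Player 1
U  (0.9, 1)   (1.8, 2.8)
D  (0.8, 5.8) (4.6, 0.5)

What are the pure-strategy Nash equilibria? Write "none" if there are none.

Player 1 against L: payoffs 0.9, 0.8 → best response U.
Player 1 against R: payoffs 1.8, 4.6 → best response D.
Player 2 against U: payoffs 1, 2.8 → best response R.
Player 2 against D: payoffs 5.8, 0.5 → best response L.
No profile is a mutual best response for all players.

There is no pure-strategy Nash equilibrium.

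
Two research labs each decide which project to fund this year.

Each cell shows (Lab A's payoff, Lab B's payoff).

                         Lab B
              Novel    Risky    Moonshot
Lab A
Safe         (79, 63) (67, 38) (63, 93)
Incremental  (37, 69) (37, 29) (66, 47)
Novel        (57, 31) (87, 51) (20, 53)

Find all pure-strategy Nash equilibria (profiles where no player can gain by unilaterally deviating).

Lab A against Novel: payoffs 79, 37, 57 → best response Safe.
Lab A against Risky: payoffs 67, 37, 87 → best response Novel.
Lab A against Moonshot: payoffs 63, 66, 20 → best response Incremental.
Lab B against Safe: payoffs 63, 38, 93 → best response Moonshot.
Lab B against Incremental: payoffs 69, 29, 47 → best response Novel.
Lab B against Novel: payoffs 31, 51, 53 → best response Moonshot.
No profile is a mutual best response for all players.

No pure-strategy Nash equilibrium.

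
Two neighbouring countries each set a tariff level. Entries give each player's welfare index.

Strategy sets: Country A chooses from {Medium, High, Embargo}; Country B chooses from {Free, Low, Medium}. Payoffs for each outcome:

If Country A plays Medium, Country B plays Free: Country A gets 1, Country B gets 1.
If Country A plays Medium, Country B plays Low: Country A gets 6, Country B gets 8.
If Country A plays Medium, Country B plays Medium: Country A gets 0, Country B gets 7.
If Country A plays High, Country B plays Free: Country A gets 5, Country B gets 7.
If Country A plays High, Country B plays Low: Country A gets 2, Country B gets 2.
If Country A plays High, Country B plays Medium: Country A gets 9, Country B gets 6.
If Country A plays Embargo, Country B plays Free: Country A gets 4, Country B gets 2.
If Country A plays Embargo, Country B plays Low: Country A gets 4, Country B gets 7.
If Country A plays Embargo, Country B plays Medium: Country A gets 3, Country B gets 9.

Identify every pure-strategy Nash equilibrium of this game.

For each strategy profile, look for a profitable unilateral deviation.
(Medium, Free): Country A can switch to High (1 → 5). Not NE.
(Medium, Low): Country A gets 6, best alternative 4; Country B gets 8, best alternative 7. No profitable deviation — NE.
(Medium, Medium): Country A can switch to High (0 → 9). Not NE.
(High, Free): Country A gets 5, best alternative 4; Country B gets 7, best alternative 6. No profitable deviation — NE.
(High, Low): Country A can switch to Medium (2 → 6). Not NE.
(High, Medium): Country B can switch to Free (6 → 7). Not NE.
(Embargo, Free): Country A can switch to High (4 → 5). Not NE.
(Embargo, Low): Country A can switch to Medium (4 → 6). Not NE.
(Embargo, Medium): Country A can switch to High (3 → 9). Not NE.

(Medium, Low); (High, Free)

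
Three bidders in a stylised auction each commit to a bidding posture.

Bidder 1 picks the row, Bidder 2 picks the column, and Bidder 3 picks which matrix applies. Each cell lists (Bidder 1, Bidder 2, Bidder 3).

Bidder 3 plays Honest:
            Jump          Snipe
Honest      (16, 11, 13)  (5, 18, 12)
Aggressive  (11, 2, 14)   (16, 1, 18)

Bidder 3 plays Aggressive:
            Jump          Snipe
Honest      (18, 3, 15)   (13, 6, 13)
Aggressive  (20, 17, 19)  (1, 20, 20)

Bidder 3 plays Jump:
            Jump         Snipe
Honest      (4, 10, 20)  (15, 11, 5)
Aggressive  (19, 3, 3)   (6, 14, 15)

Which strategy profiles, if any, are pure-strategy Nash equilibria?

The unique pure-strategy Nash equilibrium is (Honest, Snipe, Aggressive).

Bidder 1 against (Jump, Honest): payoffs 16, 11 → best response Honest.
Bidder 1 against (Jump, Aggressive): payoffs 18, 20 → best response Aggressive.
Bidder 1 against (Jump, Jump): payoffs 4, 19 → best response Aggressive.
Bidder 1 against (Snipe, Honest): payoffs 5, 16 → best response Aggressive.
Bidder 1 against (Snipe, Aggressive): payoffs 13, 1 → best response Honest.
Bidder 1 against (Snipe, Jump): payoffs 15, 6 → best response Honest.
Bidder 2 against (Honest, Honest): payoffs 11, 18 → best response Snipe.
Bidder 2 against (Honest, Aggressive): payoffs 3, 6 → best response Snipe.
Bidder 2 against (Honest, Jump): payoffs 10, 11 → best response Snipe.
Bidder 2 against (Aggressive, Honest): payoffs 2, 1 → best response Jump.
Bidder 2 against (Aggressive, Aggressive): payoffs 17, 20 → best response Snipe.
Bidder 2 against (Aggressive, Jump): payoffs 3, 14 → best response Snipe.
Bidder 3 against (Honest, Jump): payoffs 13, 15, 20 → best response Jump.
Bidder 3 against (Honest, Snipe): payoffs 12, 13, 5 → best response Aggressive.
Bidder 3 against (Aggressive, Jump): payoffs 14, 19, 3 → best response Aggressive.
Bidder 3 against (Aggressive, Snipe): payoffs 18, 20, 15 → best response Aggressive.
Mutual best responses: (Honest, Snipe, Aggressive).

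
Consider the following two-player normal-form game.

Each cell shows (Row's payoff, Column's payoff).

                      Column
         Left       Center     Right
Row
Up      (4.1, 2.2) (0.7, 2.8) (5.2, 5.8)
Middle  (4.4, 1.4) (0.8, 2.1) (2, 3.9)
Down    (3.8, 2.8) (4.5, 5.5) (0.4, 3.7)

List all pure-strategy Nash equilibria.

(Up, Right); (Down, Center)

Row against Left: payoffs 4.1, 4.4, 3.8 → best response Middle.
Row against Center: payoffs 0.7, 0.8, 4.5 → best response Down.
Row against Right: payoffs 5.2, 2, 0.4 → best response Up.
Column against Up: payoffs 2.2, 2.8, 5.8 → best response Right.
Column against Middle: payoffs 1.4, 2.1, 3.9 → best response Right.
Column against Down: payoffs 2.8, 5.5, 3.7 → best response Center.
Mutual best responses: (Up, Right); (Down, Center).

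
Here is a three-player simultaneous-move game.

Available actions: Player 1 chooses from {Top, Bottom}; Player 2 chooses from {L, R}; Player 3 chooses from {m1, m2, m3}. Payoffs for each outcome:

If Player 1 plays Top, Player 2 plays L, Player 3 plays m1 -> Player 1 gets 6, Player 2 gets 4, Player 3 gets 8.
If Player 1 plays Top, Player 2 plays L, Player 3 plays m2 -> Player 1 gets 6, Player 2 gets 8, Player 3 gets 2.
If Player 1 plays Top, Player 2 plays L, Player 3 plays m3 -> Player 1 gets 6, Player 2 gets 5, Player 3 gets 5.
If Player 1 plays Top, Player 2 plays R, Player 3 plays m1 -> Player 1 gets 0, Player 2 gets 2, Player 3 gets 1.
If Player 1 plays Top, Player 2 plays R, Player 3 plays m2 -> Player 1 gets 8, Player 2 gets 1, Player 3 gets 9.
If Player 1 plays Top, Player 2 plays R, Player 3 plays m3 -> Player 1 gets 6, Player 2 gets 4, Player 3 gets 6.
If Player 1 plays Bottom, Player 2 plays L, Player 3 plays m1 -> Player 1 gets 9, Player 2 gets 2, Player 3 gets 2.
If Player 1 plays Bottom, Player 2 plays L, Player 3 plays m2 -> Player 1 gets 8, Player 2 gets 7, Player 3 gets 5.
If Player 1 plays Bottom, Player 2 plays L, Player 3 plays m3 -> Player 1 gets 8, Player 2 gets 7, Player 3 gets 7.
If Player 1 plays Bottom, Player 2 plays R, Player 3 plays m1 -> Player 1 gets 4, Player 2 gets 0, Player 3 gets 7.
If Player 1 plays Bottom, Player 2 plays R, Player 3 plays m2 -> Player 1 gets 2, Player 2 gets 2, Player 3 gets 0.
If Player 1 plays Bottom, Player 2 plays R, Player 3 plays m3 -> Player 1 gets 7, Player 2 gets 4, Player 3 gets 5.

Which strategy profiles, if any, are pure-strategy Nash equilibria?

Check each profile: it is a Nash equilibrium iff no player can strictly gain by switching unilaterally.
(Top, L, m1): Player 1 can switch to Bottom (6 → 9). Not NE.
(Top, L, m2): Player 1 can switch to Bottom (6 → 8). Not NE.
(Top, L, m3): Player 1 can switch to Bottom (6 → 8). Not NE.
(Top, R, m1): Player 1 can switch to Bottom (0 → 4). Not NE.
(Top, R, m2): Player 2 can switch to L (1 → 8). Not NE.
(Top, R, m3): Player 1 can switch to Bottom (6 → 7). Not NE.
(Bottom, L, m1): Player 3 can switch to m2 (2 → 5). Not NE.
(Bottom, L, m2): Player 3 can switch to m3 (5 → 7). Not NE.
(Bottom, L, m3): Player 1 gets 8, best alternative 6; Player 2 gets 7, best alternative 4; Player 3 gets 7, best alternative 5. No profitable deviation — NE.
(Bottom, R, m1): Player 2 can switch to L (0 → 2). Not NE.
(Bottom, R, m2): Player 1 can switch to Top (2 → 8). Not NE.
(The remaining 1 profile has a profitable deviation by the same check.)

The unique pure-strategy Nash equilibrium is (Bottom, L, m3).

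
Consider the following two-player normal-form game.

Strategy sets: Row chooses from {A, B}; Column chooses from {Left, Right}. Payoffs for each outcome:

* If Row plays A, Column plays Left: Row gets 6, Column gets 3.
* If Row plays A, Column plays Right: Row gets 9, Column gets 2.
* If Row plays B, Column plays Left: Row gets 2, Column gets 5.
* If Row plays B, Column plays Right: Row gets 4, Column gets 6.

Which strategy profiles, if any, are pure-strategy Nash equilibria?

Pure NE: (A, Left)

Row against Left: payoffs 6, 2 → best response A.
Row against Right: payoffs 9, 4 → best response A.
Column against A: payoffs 3, 2 → best response Left.
Column against B: payoffs 5, 6 → best response Right.
Mutual best responses: (A, Left).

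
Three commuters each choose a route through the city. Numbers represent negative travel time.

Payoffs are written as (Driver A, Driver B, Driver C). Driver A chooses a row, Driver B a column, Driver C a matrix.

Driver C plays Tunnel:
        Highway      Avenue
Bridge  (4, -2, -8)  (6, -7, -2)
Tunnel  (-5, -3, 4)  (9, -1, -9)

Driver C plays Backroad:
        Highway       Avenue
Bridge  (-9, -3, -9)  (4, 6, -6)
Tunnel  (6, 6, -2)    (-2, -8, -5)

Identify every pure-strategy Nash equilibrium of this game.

(Bridge, Highway, Tunnel)

(Bridge, Highway, Tunnel): Driver A gets 4, best alternative -5; Driver B gets -2, best alternative -7; Driver C gets -8, best alternative -9. No profitable deviation — NE.
(Bridge, Highway, Backroad): Driver A can switch to Tunnel (-9 → 6). Not NE.
(Bridge, Avenue, Tunnel): Driver A can switch to Tunnel (6 → 9). Not NE.
(Bridge, Avenue, Backroad): Driver C can switch to Tunnel (-6 → -2). Not NE.
(Tunnel, Highway, Tunnel): Driver A can switch to Bridge (-5 → 4). Not NE.
(Tunnel, Highway, Backroad): Driver C can switch to Tunnel (-2 → 4). Not NE.
(Tunnel, Avenue, Tunnel): Driver C can switch to Backroad (-9 → -5). Not NE.
(Tunnel, Avenue, Backroad): Driver A can switch to Bridge (-2 → 4). Not NE.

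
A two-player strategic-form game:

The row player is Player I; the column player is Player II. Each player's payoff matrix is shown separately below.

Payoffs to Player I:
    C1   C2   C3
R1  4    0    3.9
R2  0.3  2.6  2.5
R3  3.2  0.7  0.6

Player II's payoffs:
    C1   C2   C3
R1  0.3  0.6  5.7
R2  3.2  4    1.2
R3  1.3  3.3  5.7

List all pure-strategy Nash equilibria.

(R1, C3); (R2, C2)

Player I against C1: payoffs 4, 0.3, 3.2 → best response R1.
Player I against C2: payoffs 0, 2.6, 0.7 → best response R2.
Player I against C3: payoffs 3.9, 2.5, 0.6 → best response R1.
Player II against R1: payoffs 0.3, 0.6, 5.7 → best response C3.
Player II against R2: payoffs 3.2, 4, 1.2 → best response C2.
Player II against R3: payoffs 1.3, 3.3, 5.7 → best response C3.
Mutual best responses: (R1, C3); (R2, C2).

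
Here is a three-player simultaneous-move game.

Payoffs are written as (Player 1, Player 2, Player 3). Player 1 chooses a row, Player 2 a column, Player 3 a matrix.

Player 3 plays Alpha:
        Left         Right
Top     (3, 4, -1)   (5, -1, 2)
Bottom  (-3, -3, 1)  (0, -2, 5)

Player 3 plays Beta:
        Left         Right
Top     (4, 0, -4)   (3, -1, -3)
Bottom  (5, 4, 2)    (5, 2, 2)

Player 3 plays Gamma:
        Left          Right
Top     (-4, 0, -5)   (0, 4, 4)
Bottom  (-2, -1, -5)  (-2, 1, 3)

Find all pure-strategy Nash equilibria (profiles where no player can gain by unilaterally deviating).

Pure-strategy Nash equilibria: (Top, Left, Alpha); (Top, Right, Gamma); (Bottom, Left, Beta)

For each strategy profile, look for a profitable unilateral deviation.
(Top, Left, Alpha): Player 1 gets 3, best alternative -3; Player 2 gets 4, best alternative -1; Player 3 gets -1, best alternative -4. No profitable deviation — NE.
(Top, Left, Beta): Player 1 can switch to Bottom (4 → 5). Not NE.
(Top, Left, Gamma): Player 1 can switch to Bottom (-4 → -2). Not NE.
(Top, Right, Alpha): Player 2 can switch to Left (-1 → 4). Not NE.
(Top, Right, Beta): Player 1 can switch to Bottom (3 → 5). Not NE.
(Top, Right, Gamma): Player 1 gets 0, best alternative -2; Player 2 gets 4, best alternative 0; Player 3 gets 4, best alternative 2. No profitable deviation — NE.
(Bottom, Left, Alpha): Player 1 can switch to Top (-3 → 3). Not NE.
(Bottom, Left, Beta): Player 1 gets 5, best alternative 4; Player 2 gets 4, best alternative 2; Player 3 gets 2, best alternative 1. No profitable deviation — NE.
(Bottom, Left, Gamma): Player 2 can switch to Right (-1 → 1). Not NE.
(Bottom, Right, Alpha): Player 1 can switch to Top (0 → 5). Not NE.
(Bottom, Right, Beta): Player 2 can switch to Left (2 → 4). Not NE.
(Bottom, Right, Gamma): Player 1 can switch to Top (-2 → 0). Not NE.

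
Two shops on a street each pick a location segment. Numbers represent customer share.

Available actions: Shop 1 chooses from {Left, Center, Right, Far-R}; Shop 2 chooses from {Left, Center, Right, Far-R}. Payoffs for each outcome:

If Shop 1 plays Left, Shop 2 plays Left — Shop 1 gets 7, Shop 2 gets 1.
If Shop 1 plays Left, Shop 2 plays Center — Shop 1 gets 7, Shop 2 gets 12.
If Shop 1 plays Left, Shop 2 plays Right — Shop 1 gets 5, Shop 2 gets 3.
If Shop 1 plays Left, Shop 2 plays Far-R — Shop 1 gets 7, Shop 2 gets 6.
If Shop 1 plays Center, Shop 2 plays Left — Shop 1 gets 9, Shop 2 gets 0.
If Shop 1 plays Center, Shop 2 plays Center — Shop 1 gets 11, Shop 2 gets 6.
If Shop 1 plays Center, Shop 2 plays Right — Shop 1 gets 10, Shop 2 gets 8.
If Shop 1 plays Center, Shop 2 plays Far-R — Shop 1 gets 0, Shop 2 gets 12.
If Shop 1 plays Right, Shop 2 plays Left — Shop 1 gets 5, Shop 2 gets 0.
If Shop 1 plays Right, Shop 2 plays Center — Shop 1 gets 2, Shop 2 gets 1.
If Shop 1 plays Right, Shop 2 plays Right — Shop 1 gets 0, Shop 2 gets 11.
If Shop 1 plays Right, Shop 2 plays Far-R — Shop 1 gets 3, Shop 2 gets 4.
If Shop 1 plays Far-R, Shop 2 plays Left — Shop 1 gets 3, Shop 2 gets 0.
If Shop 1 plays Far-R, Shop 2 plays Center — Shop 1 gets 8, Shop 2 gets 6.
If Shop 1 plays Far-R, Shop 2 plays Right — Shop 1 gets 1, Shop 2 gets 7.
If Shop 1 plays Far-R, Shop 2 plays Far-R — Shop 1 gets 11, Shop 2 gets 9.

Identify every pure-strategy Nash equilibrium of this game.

The unique pure-strategy Nash equilibrium is (Far-R, Far-R).

For each strategy profile, look for a profitable unilateral deviation.
(Left, Left): Shop 1 can switch to Center (7 → 9). Not NE.
(Left, Center): Shop 1 can switch to Center (7 → 11). Not NE.
(Left, Right): Shop 1 can switch to Center (5 → 10). Not NE.
(Left, Far-R): Shop 1 can switch to Far-R (7 → 11). Not NE.
(Center, Left): Shop 2 can switch to Center (0 → 6). Not NE.
(Center, Center): Shop 2 can switch to Right (6 → 8). Not NE.
(Center, Right): Shop 2 can switch to Far-R (8 → 12). Not NE.
(Center, Far-R): Shop 1 can switch to Left (0 → 7). Not NE.
(Right, Left): Shop 1 can switch to Left (5 → 7). Not NE.
(Right, Center): Shop 1 can switch to Left (2 → 7). Not NE.
(Right, Right): Shop 1 can switch to Left (0 → 5). Not NE.
(Right, Far-R): Shop 1 can switch to Left (3 → 7). Not NE.
(Far-R, Far-R): Shop 1 gets 11, best alternative 7; Shop 2 gets 9, best alternative 7. No profitable deviation — NE.
(The remaining 3 profiles each have a profitable deviation by the same check.)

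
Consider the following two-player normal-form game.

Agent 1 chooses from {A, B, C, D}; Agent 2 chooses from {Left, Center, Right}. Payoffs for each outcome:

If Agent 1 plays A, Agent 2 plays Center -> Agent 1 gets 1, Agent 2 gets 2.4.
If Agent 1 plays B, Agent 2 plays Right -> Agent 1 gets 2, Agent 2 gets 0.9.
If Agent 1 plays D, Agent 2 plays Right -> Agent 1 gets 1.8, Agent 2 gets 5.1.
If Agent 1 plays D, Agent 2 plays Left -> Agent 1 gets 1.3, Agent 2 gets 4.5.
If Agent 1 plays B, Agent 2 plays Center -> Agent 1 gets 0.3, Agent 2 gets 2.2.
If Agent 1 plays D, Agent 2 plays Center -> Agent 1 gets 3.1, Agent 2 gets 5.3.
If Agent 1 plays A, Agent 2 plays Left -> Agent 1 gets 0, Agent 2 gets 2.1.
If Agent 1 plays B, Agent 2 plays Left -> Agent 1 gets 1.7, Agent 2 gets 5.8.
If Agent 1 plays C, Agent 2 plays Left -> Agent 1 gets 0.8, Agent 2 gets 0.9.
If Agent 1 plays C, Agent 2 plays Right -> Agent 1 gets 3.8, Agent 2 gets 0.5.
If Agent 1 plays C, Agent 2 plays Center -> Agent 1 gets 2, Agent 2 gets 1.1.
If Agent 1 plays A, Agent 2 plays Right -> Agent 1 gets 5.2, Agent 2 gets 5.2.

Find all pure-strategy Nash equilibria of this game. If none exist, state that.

Pure-strategy Nash equilibria: (A, Right), (B, Left), (D, Center)

(A, Left): Agent 1 can switch to B (0 → 1.7). Not NE.
(A, Center): Agent 1 can switch to C (1 → 2). Not NE.
(A, Right): Agent 1 gets 5.2, best alternative 3.8; Agent 2 gets 5.2, best alternative 2.4. No profitable deviation — NE.
(B, Left): Agent 1 gets 1.7, best alternative 1.3; Agent 2 gets 5.8, best alternative 2.2. No profitable deviation — NE.
(B, Center): Agent 1 can switch to A (0.3 → 1). Not NE.
(B, Right): Agent 1 can switch to A (2 → 5.2). Not NE.
(C, Left): Agent 1 can switch to B (0.8 → 1.7). Not NE.
(C, Center): Agent 1 can switch to D (2 → 3.1). Not NE.
(D, Center): Agent 1 gets 3.1, best alternative 2; Agent 2 gets 5.3, best alternative 5.1. No profitable deviation — NE.
(The remaining 3 profiles each have a profitable deviation by the same check.)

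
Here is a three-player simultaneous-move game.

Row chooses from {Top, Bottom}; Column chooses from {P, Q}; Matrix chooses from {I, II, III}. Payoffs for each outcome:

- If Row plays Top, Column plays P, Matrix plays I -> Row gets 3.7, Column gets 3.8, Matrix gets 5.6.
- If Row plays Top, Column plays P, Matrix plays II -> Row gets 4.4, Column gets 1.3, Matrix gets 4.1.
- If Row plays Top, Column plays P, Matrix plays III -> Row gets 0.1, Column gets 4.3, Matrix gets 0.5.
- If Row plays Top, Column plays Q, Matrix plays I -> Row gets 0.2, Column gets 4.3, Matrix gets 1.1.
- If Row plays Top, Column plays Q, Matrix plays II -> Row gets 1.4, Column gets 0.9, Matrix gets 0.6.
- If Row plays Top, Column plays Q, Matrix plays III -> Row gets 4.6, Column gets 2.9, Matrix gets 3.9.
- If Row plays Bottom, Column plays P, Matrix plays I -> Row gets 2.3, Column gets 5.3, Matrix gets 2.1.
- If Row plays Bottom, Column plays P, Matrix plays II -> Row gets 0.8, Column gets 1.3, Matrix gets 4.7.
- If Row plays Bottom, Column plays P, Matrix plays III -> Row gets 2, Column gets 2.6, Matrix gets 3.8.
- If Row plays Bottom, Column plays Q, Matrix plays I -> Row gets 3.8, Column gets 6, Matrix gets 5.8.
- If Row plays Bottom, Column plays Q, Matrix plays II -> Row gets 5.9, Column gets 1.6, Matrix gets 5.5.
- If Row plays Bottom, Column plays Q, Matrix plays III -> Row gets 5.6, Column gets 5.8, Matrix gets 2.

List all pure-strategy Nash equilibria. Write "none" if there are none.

Row against (P, I): payoffs 3.7, 2.3 → best response Top.
Row against (P, II): payoffs 4.4, 0.8 → best response Top.
Row against (P, III): payoffs 0.1, 2 → best response Bottom.
Row against (Q, I): payoffs 0.2, 3.8 → best response Bottom.
Row against (Q, II): payoffs 1.4, 5.9 → best response Bottom.
Row against (Q, III): payoffs 4.6, 5.6 → best response Bottom.
Column against (Top, I): payoffs 3.8, 4.3 → best response Q.
Column against (Top, II): payoffs 1.3, 0.9 → best response P.
Column against (Top, III): payoffs 4.3, 2.9 → best response P.
Column against (Bottom, I): payoffs 5.3, 6 → best response Q.
Column against (Bottom, II): payoffs 1.3, 1.6 → best response Q.
Column against (Bottom, III): payoffs 2.6, 5.8 → best response Q.
Matrix against (Top, P): payoffs 5.6, 4.1, 0.5 → best response I.
Matrix against (Top, Q): payoffs 1.1, 0.6, 3.9 → best response III.
Matrix against (Bottom, P): payoffs 2.1, 4.7, 3.8 → best response II.
Matrix against (Bottom, Q): payoffs 5.8, 5.5, 2 → best response I.
Mutual best responses: (Bottom, Q, I).

(Bottom, Q, I)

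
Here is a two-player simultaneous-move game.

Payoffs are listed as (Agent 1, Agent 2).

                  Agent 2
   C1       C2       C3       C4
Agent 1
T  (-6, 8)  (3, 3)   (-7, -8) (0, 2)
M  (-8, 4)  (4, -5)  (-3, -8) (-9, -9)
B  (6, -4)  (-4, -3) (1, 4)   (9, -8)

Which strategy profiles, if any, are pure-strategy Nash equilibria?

(B, C3)

(T, C1): Agent 1 can switch to B (-6 → 6). Not NE.
(T, C2): Agent 1 can switch to M (3 → 4). Not NE.
(T, C3): Agent 1 can switch to M (-7 → -3). Not NE.
(T, C4): Agent 1 can switch to B (0 → 9). Not NE.
(M, C1): Agent 1 can switch to T (-8 → -6). Not NE.
(M, C2): Agent 2 can switch to C1 (-5 → 4). Not NE.
(B, C3): Agent 1 gets 1, best alternative -3; Agent 2 gets 4, best alternative -3. No profitable deviation — NE.
(The remaining 5 profiles each have a profitable deviation by the same check.)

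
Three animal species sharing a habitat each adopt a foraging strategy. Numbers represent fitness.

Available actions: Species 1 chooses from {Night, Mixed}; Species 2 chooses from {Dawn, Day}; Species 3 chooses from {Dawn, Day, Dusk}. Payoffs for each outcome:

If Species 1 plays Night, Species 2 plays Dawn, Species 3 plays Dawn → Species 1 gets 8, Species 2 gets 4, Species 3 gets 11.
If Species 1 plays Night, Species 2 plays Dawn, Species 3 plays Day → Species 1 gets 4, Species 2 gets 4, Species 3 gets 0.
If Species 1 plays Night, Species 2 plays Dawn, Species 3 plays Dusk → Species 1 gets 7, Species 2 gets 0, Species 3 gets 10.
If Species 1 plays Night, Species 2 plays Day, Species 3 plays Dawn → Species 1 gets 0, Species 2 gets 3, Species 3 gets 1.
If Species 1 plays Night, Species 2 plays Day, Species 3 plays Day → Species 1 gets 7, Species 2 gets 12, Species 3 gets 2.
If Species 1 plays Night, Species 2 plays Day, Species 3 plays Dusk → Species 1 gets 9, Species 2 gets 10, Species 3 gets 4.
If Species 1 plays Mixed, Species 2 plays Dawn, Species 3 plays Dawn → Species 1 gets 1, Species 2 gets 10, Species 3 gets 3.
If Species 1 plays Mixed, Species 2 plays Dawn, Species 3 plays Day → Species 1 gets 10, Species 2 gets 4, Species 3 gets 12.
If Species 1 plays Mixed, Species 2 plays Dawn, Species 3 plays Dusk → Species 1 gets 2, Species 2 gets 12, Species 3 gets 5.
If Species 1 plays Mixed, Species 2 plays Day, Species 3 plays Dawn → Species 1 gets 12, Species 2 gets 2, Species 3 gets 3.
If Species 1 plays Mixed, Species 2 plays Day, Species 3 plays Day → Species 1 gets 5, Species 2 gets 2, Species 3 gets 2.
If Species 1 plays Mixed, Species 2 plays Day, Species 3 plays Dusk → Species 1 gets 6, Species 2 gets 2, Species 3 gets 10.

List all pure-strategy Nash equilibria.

The pure Nash equilibria are (Night, Dawn, Dawn) and (Night, Day, Dusk) and (Mixed, Dawn, Day).

(Night, Dawn, Dawn): Species 1 gets 8, best alternative 1; Species 2 gets 4, best alternative 3; Species 3 gets 11, best alternative 10. No profitable deviation — NE.
(Night, Dawn, Day): Species 1 can switch to Mixed (4 → 10). Not NE.
(Night, Dawn, Dusk): Species 2 can switch to Day (0 → 10). Not NE.
(Night, Day, Dawn): Species 1 can switch to Mixed (0 → 12). Not NE.
(Night, Day, Day): Species 3 can switch to Dusk (2 → 4). Not NE.
(Night, Day, Dusk): Species 1 gets 9, best alternative 6; Species 2 gets 10, best alternative 0; Species 3 gets 4, best alternative 2. No profitable deviation — NE.
(Mixed, Dawn, Dawn): Species 1 can switch to Night (1 → 8). Not NE.
(Mixed, Dawn, Day): Species 1 gets 10, best alternative 4; Species 2 gets 4, best alternative 2; Species 3 gets 12, best alternative 5. No profitable deviation — NE.
(Mixed, Dawn, Dusk): Species 1 can switch to Night (2 → 7). Not NE.
(Mixed, Day, Dawn): Species 2 can switch to Dawn (2 → 10). Not NE.
(Mixed, Day, Day): Species 1 can switch to Night (5 → 7). Not NE.
(Mixed, Day, Dusk): Species 1 can switch to Night (6 → 9). Not NE.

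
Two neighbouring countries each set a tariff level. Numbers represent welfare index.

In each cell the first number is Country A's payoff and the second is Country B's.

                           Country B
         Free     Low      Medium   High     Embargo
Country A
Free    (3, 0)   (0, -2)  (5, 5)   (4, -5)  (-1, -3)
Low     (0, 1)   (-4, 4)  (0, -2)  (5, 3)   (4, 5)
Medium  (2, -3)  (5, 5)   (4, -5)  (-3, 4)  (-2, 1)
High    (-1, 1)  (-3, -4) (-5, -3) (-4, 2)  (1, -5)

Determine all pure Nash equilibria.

Country A against Free: payoffs 3, 0, 2, -1 → best response Free.
Country A against Low: payoffs 0, -4, 5, -3 → best response Medium.
Country A against Medium: payoffs 5, 0, 4, -5 → best response Free.
Country A against High: payoffs 4, 5, -3, -4 → best response Low.
Country A against Embargo: payoffs -1, 4, -2, 1 → best response Low.
Country B against Free: payoffs 0, -2, 5, -5, -3 → best response Medium.
Country B against Low: payoffs 1, 4, -2, 3, 5 → best response Embargo.
Country B against Medium: payoffs -3, 5, -5, 4, 1 → best response Low.
Country B against High: payoffs 1, -4, -3, 2, -5 → best response High.
Mutual best responses: (Free, Medium); (Low, Embargo); (Medium, Low).

The pure Nash equilibria are (Free, Medium), (Low, Embargo), (Medium, Low).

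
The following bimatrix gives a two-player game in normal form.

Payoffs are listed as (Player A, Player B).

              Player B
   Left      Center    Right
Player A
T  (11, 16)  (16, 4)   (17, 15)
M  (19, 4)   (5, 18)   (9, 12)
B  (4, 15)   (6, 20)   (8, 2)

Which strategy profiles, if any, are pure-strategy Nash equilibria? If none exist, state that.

This game has no pure Nash equilibrium.

Check each profile: it is a Nash equilibrium iff no player can strictly gain by switching unilaterally.
(T, Left): Player A can switch to M (11 → 19). Not NE.
(T, Center): Player B can switch to Left (4 → 16). Not NE.
(T, Right): Player B can switch to Left (15 → 16). Not NE.
(M, Left): Player B can switch to Center (4 → 18). Not NE.
(M, Center): Player A can switch to T (5 → 16). Not NE.
(M, Right): Player A can switch to T (9 → 17). Not NE.
(B, Left): Player A can switch to T (4 → 11). Not NE.
(B, Center): Player A can switch to T (6 → 16). Not NE.
(B, Right): Player A can switch to T (8 → 17). Not NE.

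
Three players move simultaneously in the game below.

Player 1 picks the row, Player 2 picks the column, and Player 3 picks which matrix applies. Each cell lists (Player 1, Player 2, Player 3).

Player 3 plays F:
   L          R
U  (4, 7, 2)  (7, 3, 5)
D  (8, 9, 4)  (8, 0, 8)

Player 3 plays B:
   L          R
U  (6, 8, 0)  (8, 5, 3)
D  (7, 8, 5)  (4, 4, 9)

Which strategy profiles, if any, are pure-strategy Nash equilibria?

The unique pure-strategy Nash equilibrium is (D, L, B).

For each strategy profile, look for a profitable unilateral deviation.
(U, L, F): Player 1 can switch to D (4 → 8). Not NE.
(U, L, B): Player 1 can switch to D (6 → 7). Not NE.
(U, R, F): Player 1 can switch to D (7 → 8). Not NE.
(U, R, B): Player 2 can switch to L (5 → 8). Not NE.
(D, L, F): Player 3 can switch to B (4 → 5). Not NE.
(D, L, B): Player 1 gets 7, best alternative 6; Player 2 gets 8, best alternative 4; Player 3 gets 5, best alternative 4. No profitable deviation — NE.
(D, R, F): Player 2 can switch to L (0 → 9). Not NE.
(D, R, B): Player 1 can switch to U (4 → 8). Not NE.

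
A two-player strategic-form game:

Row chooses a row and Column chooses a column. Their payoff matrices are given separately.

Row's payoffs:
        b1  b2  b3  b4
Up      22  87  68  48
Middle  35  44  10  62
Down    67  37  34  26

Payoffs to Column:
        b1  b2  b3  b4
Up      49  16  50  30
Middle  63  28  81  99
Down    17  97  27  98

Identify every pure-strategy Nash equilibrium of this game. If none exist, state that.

(Up, b3) and (Middle, b4)

For each strategy profile, look for a profitable unilateral deviation.
(Up, b1): Row can switch to Middle (22 → 35). Not NE.
(Up, b2): Column can switch to b1 (16 → 49). Not NE.
(Up, b3): Row gets 68, best alternative 34; Column gets 50, best alternative 49. No profitable deviation — NE.
(Up, b4): Row can switch to Middle (48 → 62). Not NE.
(Middle, b1): Row can switch to Down (35 → 67). Not NE.
(Middle, b2): Row can switch to Up (44 → 87). Not NE.
(Middle, b3): Row can switch to Up (10 → 68). Not NE.
(Middle, b4): Row gets 62, best alternative 48; Column gets 99, best alternative 81. No profitable deviation — NE.
(Down, b1): Column can switch to b2 (17 → 97). Not NE.
(Down, b2): Row can switch to Up (37 → 87). Not NE.
(The remaining 2 profiles each have a profitable deviation by the same check.)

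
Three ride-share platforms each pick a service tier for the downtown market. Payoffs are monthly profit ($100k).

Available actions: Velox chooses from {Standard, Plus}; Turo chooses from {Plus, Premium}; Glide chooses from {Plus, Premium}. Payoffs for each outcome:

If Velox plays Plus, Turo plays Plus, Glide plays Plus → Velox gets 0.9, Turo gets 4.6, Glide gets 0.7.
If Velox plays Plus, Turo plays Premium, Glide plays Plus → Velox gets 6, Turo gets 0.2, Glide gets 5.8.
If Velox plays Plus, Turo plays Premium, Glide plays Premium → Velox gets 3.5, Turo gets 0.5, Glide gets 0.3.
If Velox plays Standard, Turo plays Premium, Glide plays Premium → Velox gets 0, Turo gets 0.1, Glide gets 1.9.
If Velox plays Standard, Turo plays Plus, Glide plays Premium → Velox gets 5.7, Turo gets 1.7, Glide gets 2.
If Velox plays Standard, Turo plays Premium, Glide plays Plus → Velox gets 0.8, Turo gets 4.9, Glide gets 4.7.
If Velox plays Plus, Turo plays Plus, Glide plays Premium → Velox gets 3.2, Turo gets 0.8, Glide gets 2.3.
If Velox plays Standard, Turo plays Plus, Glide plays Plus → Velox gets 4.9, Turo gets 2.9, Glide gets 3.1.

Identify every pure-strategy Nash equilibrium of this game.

No pure-strategy Nash equilibrium.

(Standard, Plus, Plus): Turo can switch to Premium (2.9 → 4.9). Not NE.
(Standard, Plus, Premium): Glide can switch to Plus (2 → 3.1). Not NE.
(Standard, Premium, Plus): Velox can switch to Plus (0.8 → 6). Not NE.
(Standard, Premium, Premium): Velox can switch to Plus (0 → 3.5). Not NE.
(Plus, Plus, Plus): Velox can switch to Standard (0.9 → 4.9). Not NE.
(Plus, Plus, Premium): Velox can switch to Standard (3.2 → 5.7). Not NE.
(Plus, Premium, Plus): Turo can switch to Plus (0.2 → 4.6). Not NE.
(Plus, Premium, Premium): Turo can switch to Plus (0.5 → 0.8). Not NE.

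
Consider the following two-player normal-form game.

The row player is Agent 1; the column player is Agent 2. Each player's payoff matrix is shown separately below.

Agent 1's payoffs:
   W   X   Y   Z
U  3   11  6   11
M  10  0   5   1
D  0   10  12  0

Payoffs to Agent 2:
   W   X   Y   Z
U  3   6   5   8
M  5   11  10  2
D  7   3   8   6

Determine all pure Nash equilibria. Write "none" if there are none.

Agent 1 against W: payoffs 3, 10, 0 → best response M.
Agent 1 against X: payoffs 11, 0, 10 → best response U.
Agent 1 against Y: payoffs 6, 5, 12 → best response D.
Agent 1 against Z: payoffs 11, 1, 0 → best response U.
Agent 2 against U: payoffs 3, 6, 5, 8 → best response Z.
Agent 2 against M: payoffs 5, 11, 10, 2 → best response X.
Agent 2 against D: payoffs 7, 3, 8, 6 → best response Y.
Mutual best responses: (U, Z); (D, Y).

(U, Z) and (D, Y)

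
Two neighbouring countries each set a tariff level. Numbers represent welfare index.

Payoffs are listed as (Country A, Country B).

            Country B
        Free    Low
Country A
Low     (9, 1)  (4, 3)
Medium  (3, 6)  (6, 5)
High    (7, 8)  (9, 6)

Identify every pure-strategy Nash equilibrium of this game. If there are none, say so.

For each player, find the best response to each opponent profile; mutual best responses are the pure NE.
Country A against Free: payoffs 9, 3, 7 → best response Low.
Country A against Low: payoffs 4, 6, 9 → best response High.
Country B against Low: payoffs 1, 3 → best response Low.
Country B against Medium: payoffs 6, 5 → best response Free.
Country B against High: payoffs 8, 6 → best response Free.
No profile is a mutual best response for all players.

There is no pure-strategy Nash equilibrium.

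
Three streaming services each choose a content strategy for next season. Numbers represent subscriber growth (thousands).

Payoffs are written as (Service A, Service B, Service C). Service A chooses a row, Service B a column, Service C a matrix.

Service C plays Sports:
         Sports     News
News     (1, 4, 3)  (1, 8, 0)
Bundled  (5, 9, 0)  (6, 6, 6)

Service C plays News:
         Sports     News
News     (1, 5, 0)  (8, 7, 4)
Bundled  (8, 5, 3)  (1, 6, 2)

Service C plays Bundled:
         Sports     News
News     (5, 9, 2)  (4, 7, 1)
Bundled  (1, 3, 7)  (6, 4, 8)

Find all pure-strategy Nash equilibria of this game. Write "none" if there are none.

Pure-strategy Nash equilibria: (News, News, News); (Bundled, News, Bundled)

(News, Sports, Sports): Service A can switch to Bundled (1 → 5). Not NE.
(News, Sports, News): Service A can switch to Bundled (1 → 8). Not NE.
(News, Sports, Bundled): Service C can switch to Sports (2 → 3). Not NE.
(News, News, Sports): Service A can switch to Bundled (1 → 6). Not NE.
(News, News, News): Service A gets 8, best alternative 1; Service B gets 7, best alternative 5; Service C gets 4, best alternative 1. No profitable deviation — NE.
(News, News, Bundled): Service A can switch to Bundled (4 → 6). Not NE.
(Bundled, Sports, Sports): Service C can switch to News (0 → 3). Not NE.
(Bundled, Sports, News): Service B can switch to News (5 → 6). Not NE.
(Bundled, Sports, Bundled): Service A can switch to News (1 → 5). Not NE.
(Bundled, News, Bundled): Service A gets 6, best alternative 4; Service B gets 4, best alternative 3; Service C gets 8, best alternative 6. No profitable deviation — NE.
(The remaining 2 profiles each have a profitable deviation by the same check.)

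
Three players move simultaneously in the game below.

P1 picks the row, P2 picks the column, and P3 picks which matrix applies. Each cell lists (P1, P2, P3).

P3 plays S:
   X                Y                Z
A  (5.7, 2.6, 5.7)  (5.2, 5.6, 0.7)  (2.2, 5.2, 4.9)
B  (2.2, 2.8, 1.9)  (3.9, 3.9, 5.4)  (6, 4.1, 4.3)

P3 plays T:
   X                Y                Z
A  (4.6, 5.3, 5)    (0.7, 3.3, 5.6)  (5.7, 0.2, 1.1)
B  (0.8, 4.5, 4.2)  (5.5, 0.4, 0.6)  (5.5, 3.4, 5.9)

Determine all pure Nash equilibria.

P1 against (X, S): payoffs 5.7, 2.2 → best response A.
P1 against (X, T): payoffs 4.6, 0.8 → best response A.
P1 against (Y, S): payoffs 5.2, 3.9 → best response A.
P1 against (Y, T): payoffs 0.7, 5.5 → best response B.
P1 against (Z, S): payoffs 2.2, 6 → best response B.
P1 against (Z, T): payoffs 5.7, 5.5 → best response A.
P2 against (A, S): payoffs 2.6, 5.6, 5.2 → best response Y.
P2 against (A, T): payoffs 5.3, 3.3, 0.2 → best response X.
P2 against (B, S): payoffs 2.8, 3.9, 4.1 → best response Z.
P2 against (B, T): payoffs 4.5, 0.4, 3.4 → best response X.
P3 against (A, X): payoffs 5.7, 5 → best response S.
P3 against (A, Y): payoffs 0.7, 5.6 → best response T.
P3 against (A, Z): payoffs 4.9, 1.1 → best response S.
P3 against (B, X): payoffs 1.9, 4.2 → best response T.
P3 against (B, Y): payoffs 5.4, 0.6 → best response S.
P3 against (B, Z): payoffs 4.3, 5.9 → best response T.
No profile is a mutual best response for all players.

No pure-strategy Nash equilibrium.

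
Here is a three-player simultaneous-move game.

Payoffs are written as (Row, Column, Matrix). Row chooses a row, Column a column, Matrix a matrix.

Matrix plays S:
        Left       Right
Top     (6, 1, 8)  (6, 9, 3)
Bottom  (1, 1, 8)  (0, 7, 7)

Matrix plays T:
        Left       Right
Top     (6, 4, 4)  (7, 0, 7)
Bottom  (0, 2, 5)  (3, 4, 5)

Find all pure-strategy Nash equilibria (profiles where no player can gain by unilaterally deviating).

This game has no pure Nash equilibrium.

Row against (Left, S): payoffs 6, 1 → best response Top.
Row against (Left, T): payoffs 6, 0 → best response Top.
Row against (Right, S): payoffs 6, 0 → best response Top.
Row against (Right, T): payoffs 7, 3 → best response Top.
Column against (Top, S): payoffs 1, 9 → best response Right.
Column against (Top, T): payoffs 4, 0 → best response Left.
Column against (Bottom, S): payoffs 1, 7 → best response Right.
Column against (Bottom, T): payoffs 2, 4 → best response Right.
Matrix against (Top, Left): payoffs 8, 4 → best response S.
Matrix against (Top, Right): payoffs 3, 7 → best response T.
Matrix against (Bottom, Left): payoffs 8, 5 → best response S.
Matrix against (Bottom, Right): payoffs 7, 5 → best response S.
No profile is a mutual best response for all players.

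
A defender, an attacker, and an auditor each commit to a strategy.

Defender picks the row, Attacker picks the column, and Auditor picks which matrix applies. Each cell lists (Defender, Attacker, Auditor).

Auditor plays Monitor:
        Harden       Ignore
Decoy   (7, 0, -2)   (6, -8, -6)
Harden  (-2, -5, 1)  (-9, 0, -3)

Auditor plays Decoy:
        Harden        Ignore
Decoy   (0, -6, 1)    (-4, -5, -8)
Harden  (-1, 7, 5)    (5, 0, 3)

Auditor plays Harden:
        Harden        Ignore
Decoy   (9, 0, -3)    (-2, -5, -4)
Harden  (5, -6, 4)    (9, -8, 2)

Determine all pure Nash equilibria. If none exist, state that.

Defender against (Harden, Monitor): payoffs 7, -2 → best response Decoy.
Defender against (Harden, Decoy): payoffs 0, -1 → best response Decoy.
Defender against (Harden, Harden): payoffs 9, 5 → best response Decoy.
Defender against (Ignore, Monitor): payoffs 6, -9 → best response Decoy.
Defender against (Ignore, Decoy): payoffs -4, 5 → best response Harden.
Defender against (Ignore, Harden): payoffs -2, 9 → best response Harden.
Attacker against (Decoy, Monitor): payoffs 0, -8 → best response Harden.
Attacker against (Decoy, Decoy): payoffs -6, -5 → best response Ignore.
Attacker against (Decoy, Harden): payoffs 0, -5 → best response Harden.
Attacker against (Harden, Monitor): payoffs -5, 0 → best response Ignore.
Attacker against (Harden, Decoy): payoffs 7, 0 → best response Harden.
Attacker against (Harden, Harden): payoffs -6, -8 → best response Harden.
Auditor against (Decoy, Harden): payoffs -2, 1, -3 → best response Decoy.
Auditor against (Decoy, Ignore): payoffs -6, -8, -4 → best response Harden.
Auditor against (Harden, Harden): payoffs 1, 5, 4 → best response Decoy.
Auditor against (Harden, Ignore): payoffs -3, 3, 2 → best response Decoy.
No profile is a mutual best response for all players.

There is no pure-strategy Nash equilibrium.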